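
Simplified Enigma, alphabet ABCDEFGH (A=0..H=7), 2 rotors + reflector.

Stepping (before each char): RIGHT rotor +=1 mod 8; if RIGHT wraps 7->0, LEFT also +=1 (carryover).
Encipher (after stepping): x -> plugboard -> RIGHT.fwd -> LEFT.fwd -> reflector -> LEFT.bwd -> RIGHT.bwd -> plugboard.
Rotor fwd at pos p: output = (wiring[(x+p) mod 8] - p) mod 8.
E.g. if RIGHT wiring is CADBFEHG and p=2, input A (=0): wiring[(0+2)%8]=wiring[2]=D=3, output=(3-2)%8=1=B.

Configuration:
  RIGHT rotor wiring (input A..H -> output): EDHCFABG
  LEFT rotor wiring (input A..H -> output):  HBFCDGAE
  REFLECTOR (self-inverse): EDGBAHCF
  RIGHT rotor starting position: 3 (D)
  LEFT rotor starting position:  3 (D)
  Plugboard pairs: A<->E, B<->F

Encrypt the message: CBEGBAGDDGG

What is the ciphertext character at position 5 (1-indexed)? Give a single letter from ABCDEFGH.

Char 1 ('C'): step: R->4, L=3; C->plug->C->R->F->L->E->refl->A->L'->B->R'->A->plug->E
Char 2 ('B'): step: R->5, L=3; B->plug->F->R->C->L->D->refl->B->L'->E->R'->B->plug->F
Char 3 ('E'): step: R->6, L=3; E->plug->A->R->D->L->F->refl->H->L'->A->R'->B->plug->F
Char 4 ('G'): step: R->7, L=3; G->plug->G->R->B->L->A->refl->E->L'->F->R'->B->plug->F
Char 5 ('B'): step: R->0, L->4 (L advanced); B->plug->F->R->A->L->H->refl->F->L'->F->R'->E->plug->A

A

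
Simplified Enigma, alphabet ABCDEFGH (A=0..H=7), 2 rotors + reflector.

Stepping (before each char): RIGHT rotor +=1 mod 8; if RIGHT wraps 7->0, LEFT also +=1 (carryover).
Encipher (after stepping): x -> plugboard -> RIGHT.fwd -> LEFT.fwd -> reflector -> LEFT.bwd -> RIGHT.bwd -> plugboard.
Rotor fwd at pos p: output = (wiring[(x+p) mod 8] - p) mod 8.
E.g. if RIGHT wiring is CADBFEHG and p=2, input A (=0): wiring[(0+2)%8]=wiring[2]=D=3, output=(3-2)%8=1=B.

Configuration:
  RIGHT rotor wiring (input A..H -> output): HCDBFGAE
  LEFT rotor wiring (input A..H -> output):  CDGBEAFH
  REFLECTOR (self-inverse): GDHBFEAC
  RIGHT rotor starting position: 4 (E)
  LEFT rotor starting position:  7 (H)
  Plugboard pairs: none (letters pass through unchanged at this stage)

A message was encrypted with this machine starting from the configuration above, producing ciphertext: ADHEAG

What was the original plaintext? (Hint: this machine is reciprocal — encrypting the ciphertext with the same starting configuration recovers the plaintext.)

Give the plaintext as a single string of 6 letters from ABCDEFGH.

Answer: FFFBGF

Derivation:
Char 1 ('A'): step: R->5, L=7; A->plug->A->R->B->L->D->refl->B->L'->G->R'->F->plug->F
Char 2 ('D'): step: R->6, L=7; D->plug->D->R->E->L->C->refl->H->L'->D->R'->F->plug->F
Char 3 ('H'): step: R->7, L=7; H->plug->H->R->B->L->D->refl->B->L'->G->R'->F->plug->F
Char 4 ('E'): step: R->0, L->0 (L advanced); E->plug->E->R->F->L->A->refl->G->L'->C->R'->B->plug->B
Char 5 ('A'): step: R->1, L=0; A->plug->A->R->B->L->D->refl->B->L'->D->R'->G->plug->G
Char 6 ('G'): step: R->2, L=0; G->plug->G->R->F->L->A->refl->G->L'->C->R'->F->plug->F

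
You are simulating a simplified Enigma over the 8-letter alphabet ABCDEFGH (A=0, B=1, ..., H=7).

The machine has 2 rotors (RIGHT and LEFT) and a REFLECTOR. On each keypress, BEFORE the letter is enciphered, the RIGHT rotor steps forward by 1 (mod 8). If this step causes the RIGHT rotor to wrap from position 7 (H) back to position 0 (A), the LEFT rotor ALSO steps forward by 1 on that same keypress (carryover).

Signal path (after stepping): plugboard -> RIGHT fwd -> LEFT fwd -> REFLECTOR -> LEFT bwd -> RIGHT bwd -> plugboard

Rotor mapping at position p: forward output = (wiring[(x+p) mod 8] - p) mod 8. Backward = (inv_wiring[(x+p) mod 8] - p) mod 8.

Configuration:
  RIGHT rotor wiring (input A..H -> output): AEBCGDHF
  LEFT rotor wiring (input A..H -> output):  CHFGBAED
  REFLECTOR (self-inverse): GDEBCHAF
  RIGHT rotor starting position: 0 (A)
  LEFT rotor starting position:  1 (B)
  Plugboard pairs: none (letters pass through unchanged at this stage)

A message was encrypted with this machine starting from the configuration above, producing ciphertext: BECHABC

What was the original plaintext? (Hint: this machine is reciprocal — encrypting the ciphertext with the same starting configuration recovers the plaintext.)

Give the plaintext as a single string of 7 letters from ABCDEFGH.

Answer: AABDHHF

Derivation:
Char 1 ('B'): step: R->1, L=1; B->plug->B->R->A->L->G->refl->A->L'->D->R'->A->plug->A
Char 2 ('E'): step: R->2, L=1; E->plug->E->R->F->L->D->refl->B->L'->H->R'->A->plug->A
Char 3 ('C'): step: R->3, L=1; C->plug->C->R->A->L->G->refl->A->L'->D->R'->B->plug->B
Char 4 ('H'): step: R->4, L=1; H->plug->H->R->G->L->C->refl->E->L'->B->R'->D->plug->D
Char 5 ('A'): step: R->5, L=1; A->plug->A->R->G->L->C->refl->E->L'->B->R'->H->plug->H
Char 6 ('B'): step: R->6, L=1; B->plug->B->R->H->L->B->refl->D->L'->F->R'->H->plug->H
Char 7 ('C'): step: R->7, L=1; C->plug->C->R->F->L->D->refl->B->L'->H->R'->F->plug->F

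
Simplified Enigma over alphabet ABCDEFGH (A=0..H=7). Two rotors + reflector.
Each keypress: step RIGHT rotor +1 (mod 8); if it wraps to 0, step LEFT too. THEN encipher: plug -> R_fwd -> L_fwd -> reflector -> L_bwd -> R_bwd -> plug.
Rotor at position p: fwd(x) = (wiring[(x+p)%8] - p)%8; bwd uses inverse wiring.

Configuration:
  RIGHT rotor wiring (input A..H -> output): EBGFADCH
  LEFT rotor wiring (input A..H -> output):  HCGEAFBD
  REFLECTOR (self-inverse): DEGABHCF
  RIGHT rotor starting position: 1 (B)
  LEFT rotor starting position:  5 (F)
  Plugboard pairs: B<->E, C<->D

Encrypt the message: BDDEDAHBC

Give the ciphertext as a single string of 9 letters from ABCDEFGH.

Answer: HCAFACEHH

Derivation:
Char 1 ('B'): step: R->2, L=5; B->plug->E->R->A->L->A->refl->D->L'->H->R'->H->plug->H
Char 2 ('D'): step: R->3, L=5; D->plug->C->R->A->L->A->refl->D->L'->H->R'->D->plug->C
Char 3 ('D'): step: R->4, L=5; D->plug->C->R->G->L->H->refl->F->L'->E->R'->A->plug->A
Char 4 ('E'): step: R->5, L=5; E->plug->B->R->F->L->B->refl->E->L'->B->R'->F->plug->F
Char 5 ('D'): step: R->6, L=5; D->plug->C->R->G->L->H->refl->F->L'->E->R'->A->plug->A
Char 6 ('A'): step: R->7, L=5; A->plug->A->R->A->L->A->refl->D->L'->H->R'->D->plug->C
Char 7 ('H'): step: R->0, L->6 (L advanced); H->plug->H->R->H->L->H->refl->F->L'->B->R'->B->plug->E
Char 8 ('B'): step: R->1, L=6; B->plug->E->R->C->L->B->refl->E->L'->D->R'->H->plug->H
Char 9 ('C'): step: R->2, L=6; C->plug->D->R->B->L->F->refl->H->L'->H->R'->H->plug->H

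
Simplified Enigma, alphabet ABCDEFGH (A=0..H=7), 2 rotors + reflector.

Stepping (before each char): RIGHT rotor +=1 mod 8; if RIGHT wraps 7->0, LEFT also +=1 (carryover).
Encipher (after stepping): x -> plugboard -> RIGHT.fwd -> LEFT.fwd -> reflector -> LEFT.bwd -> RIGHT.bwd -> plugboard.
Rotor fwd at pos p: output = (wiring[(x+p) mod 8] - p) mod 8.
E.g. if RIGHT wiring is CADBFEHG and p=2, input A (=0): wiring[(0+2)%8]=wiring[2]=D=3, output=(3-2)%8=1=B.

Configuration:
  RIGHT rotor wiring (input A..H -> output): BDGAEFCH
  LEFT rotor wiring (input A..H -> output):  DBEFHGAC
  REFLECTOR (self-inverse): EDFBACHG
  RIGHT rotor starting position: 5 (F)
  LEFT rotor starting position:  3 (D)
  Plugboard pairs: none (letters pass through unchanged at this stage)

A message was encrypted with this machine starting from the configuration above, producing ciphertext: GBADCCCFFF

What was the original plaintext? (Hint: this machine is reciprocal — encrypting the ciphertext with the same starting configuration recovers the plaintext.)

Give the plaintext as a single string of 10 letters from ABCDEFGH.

Char 1 ('G'): step: R->6, L=3; G->plug->G->R->G->L->G->refl->H->L'->E->R'->A->plug->A
Char 2 ('B'): step: R->7, L=3; B->plug->B->R->C->L->D->refl->B->L'->H->R'->D->plug->D
Char 3 ('A'): step: R->0, L->4 (L advanced); A->plug->A->R->B->L->C->refl->F->L'->F->R'->F->plug->F
Char 4 ('D'): step: R->1, L=4; D->plug->D->R->D->L->G->refl->H->L'->E->R'->E->plug->E
Char 5 ('C'): step: R->2, L=4; C->plug->C->R->C->L->E->refl->A->L'->G->R'->B->plug->B
Char 6 ('C'): step: R->3, L=4; C->plug->C->R->C->L->E->refl->A->L'->G->R'->F->plug->F
Char 7 ('C'): step: R->4, L=4; C->plug->C->R->G->L->A->refl->E->L'->C->R'->G->plug->G
Char 8 ('F'): step: R->5, L=4; F->plug->F->R->B->L->C->refl->F->L'->F->R'->B->plug->B
Char 9 ('F'): step: R->6, L=4; F->plug->F->R->C->L->E->refl->A->L'->G->R'->G->plug->G
Char 10 ('F'): step: R->7, L=4; F->plug->F->R->F->L->F->refl->C->L'->B->R'->E->plug->E

Answer: ADFEBFGBGE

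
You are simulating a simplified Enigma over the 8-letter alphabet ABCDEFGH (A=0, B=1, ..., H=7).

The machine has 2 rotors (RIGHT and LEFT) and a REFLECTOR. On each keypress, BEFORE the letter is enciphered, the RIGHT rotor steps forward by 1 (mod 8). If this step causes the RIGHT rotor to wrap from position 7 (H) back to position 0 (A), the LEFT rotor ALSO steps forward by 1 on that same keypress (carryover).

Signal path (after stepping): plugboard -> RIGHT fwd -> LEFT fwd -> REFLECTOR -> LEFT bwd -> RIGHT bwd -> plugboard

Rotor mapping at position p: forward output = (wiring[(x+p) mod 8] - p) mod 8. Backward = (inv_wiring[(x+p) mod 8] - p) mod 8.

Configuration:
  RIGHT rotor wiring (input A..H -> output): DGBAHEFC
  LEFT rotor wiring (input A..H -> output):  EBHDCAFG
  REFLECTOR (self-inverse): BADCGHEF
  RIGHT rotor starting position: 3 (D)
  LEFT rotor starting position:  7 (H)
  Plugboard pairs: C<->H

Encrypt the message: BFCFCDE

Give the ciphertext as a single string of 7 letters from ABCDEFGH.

Answer: HAEEBCC

Derivation:
Char 1 ('B'): step: R->4, L=7; B->plug->B->R->A->L->H->refl->F->L'->B->R'->C->plug->H
Char 2 ('F'): step: R->5, L=7; F->plug->F->R->E->L->E->refl->G->L'->H->R'->A->plug->A
Char 3 ('C'): step: R->6, L=7; C->plug->H->R->G->L->B->refl->A->L'->D->R'->E->plug->E
Char 4 ('F'): step: R->7, L=7; F->plug->F->R->A->L->H->refl->F->L'->B->R'->E->plug->E
Char 5 ('C'): step: R->0, L->0 (L advanced); C->plug->H->R->C->L->H->refl->F->L'->G->R'->B->plug->B
Char 6 ('D'): step: R->1, L=0; D->plug->D->R->G->L->F->refl->H->L'->C->R'->H->plug->C
Char 7 ('E'): step: R->2, L=0; E->plug->E->R->D->L->D->refl->C->L'->E->R'->H->plug->C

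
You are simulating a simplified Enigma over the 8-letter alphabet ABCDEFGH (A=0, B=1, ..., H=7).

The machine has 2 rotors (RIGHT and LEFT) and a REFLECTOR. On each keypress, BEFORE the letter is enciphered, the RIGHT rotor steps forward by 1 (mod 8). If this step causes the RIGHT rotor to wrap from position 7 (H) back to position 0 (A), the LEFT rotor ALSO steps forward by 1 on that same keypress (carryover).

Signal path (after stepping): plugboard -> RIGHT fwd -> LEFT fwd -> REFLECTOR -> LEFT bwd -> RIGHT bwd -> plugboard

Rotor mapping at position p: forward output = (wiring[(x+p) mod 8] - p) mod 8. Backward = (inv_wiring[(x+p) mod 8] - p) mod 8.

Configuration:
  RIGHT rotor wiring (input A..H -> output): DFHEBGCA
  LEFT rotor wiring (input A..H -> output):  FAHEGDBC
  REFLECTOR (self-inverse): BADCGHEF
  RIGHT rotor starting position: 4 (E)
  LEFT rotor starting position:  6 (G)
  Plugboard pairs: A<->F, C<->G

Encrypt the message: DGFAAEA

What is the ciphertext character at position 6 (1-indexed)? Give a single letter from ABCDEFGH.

Char 1 ('D'): step: R->5, L=6; D->plug->D->R->G->L->A->refl->B->L'->E->R'->H->plug->H
Char 2 ('G'): step: R->6, L=6; G->plug->C->R->F->L->G->refl->E->L'->B->R'->E->plug->E
Char 3 ('F'): step: R->7, L=6; F->plug->A->R->B->L->E->refl->G->L'->F->R'->E->plug->E
Char 4 ('A'): step: R->0, L->7 (L advanced); A->plug->F->R->G->L->E->refl->G->L'->B->R'->E->plug->E
Char 5 ('A'): step: R->1, L=7; A->plug->F->R->B->L->G->refl->E->L'->G->R'->B->plug->B
Char 6 ('E'): step: R->2, L=7; E->plug->E->R->A->L->D->refl->C->L'->H->R'->C->plug->G

G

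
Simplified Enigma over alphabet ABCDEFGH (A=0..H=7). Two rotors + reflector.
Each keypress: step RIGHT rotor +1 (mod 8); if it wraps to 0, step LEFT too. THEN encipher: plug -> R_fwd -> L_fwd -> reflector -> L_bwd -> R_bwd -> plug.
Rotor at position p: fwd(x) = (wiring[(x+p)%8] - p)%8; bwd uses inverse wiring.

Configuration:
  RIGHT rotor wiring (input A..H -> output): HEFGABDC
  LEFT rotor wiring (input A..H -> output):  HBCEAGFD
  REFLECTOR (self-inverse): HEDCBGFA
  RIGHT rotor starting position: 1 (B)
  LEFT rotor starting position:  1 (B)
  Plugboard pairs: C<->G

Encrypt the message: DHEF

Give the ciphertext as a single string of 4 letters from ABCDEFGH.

Answer: BGFH

Derivation:
Char 1 ('D'): step: R->2, L=1; D->plug->D->R->H->L->G->refl->F->L'->E->R'->B->plug->B
Char 2 ('H'): step: R->3, L=1; H->plug->H->R->C->L->D->refl->C->L'->G->R'->C->plug->G
Char 3 ('E'): step: R->4, L=1; E->plug->E->R->D->L->H->refl->A->L'->A->R'->F->plug->F
Char 4 ('F'): step: R->5, L=1; F->plug->F->R->A->L->A->refl->H->L'->D->R'->H->plug->H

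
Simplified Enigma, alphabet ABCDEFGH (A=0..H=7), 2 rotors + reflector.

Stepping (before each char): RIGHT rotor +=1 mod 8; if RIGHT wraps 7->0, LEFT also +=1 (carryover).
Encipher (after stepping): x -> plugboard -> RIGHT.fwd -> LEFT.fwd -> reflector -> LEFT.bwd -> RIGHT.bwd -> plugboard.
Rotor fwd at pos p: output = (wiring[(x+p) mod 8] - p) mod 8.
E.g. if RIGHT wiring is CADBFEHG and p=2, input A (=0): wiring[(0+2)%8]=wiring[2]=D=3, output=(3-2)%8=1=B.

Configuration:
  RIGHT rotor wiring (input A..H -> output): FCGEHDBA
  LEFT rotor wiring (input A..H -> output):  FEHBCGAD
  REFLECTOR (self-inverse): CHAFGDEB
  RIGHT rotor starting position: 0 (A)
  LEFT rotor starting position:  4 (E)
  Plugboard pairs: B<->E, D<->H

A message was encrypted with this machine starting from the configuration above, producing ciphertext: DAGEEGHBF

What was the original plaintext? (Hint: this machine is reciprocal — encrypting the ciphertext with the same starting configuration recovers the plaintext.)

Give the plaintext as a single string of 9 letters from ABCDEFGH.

Char 1 ('D'): step: R->1, L=4; D->plug->H->R->E->L->B->refl->H->L'->D->R'->C->plug->C
Char 2 ('A'): step: R->2, L=4; A->plug->A->R->E->L->B->refl->H->L'->D->R'->G->plug->G
Char 3 ('G'): step: R->3, L=4; G->plug->G->R->H->L->F->refl->D->L'->G->R'->D->plug->H
Char 4 ('E'): step: R->4, L=4; E->plug->B->R->H->L->F->refl->D->L'->G->R'->F->plug->F
Char 5 ('E'): step: R->5, L=4; E->plug->B->R->E->L->B->refl->H->L'->D->R'->C->plug->C
Char 6 ('G'): step: R->6, L=4; G->plug->G->R->B->L->C->refl->A->L'->F->R'->H->plug->D
Char 7 ('H'): step: R->7, L=4; H->plug->D->R->H->L->F->refl->D->L'->G->R'->B->plug->E
Char 8 ('B'): step: R->0, L->5 (L advanced); B->plug->E->R->H->L->F->refl->D->L'->B->R'->G->plug->G
Char 9 ('F'): step: R->1, L=5; F->plug->F->R->A->L->B->refl->H->L'->E->R'->H->plug->D

Answer: CGHFCDEGD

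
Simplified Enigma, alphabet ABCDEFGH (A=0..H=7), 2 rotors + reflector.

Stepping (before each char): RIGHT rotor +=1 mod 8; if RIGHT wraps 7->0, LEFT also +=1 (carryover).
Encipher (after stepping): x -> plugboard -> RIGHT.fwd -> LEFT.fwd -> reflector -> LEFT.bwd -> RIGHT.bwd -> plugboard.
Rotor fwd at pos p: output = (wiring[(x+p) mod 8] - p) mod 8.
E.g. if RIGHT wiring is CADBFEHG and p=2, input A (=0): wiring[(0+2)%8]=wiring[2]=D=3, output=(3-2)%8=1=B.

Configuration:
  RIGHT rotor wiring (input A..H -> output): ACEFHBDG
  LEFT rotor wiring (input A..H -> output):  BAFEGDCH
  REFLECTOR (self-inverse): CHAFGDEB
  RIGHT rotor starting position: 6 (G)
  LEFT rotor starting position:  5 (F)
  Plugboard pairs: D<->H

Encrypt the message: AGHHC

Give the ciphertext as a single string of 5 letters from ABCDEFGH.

Answer: EDBAE

Derivation:
Char 1 ('A'): step: R->7, L=5; A->plug->A->R->H->L->B->refl->H->L'->G->R'->E->plug->E
Char 2 ('G'): step: R->0, L->6 (L advanced); G->plug->G->R->D->L->C->refl->A->L'->G->R'->H->plug->D
Char 3 ('H'): step: R->1, L=6; H->plug->D->R->G->L->A->refl->C->L'->D->R'->B->plug->B
Char 4 ('H'): step: R->2, L=6; H->plug->D->R->H->L->F->refl->D->L'->C->R'->A->plug->A
Char 5 ('C'): step: R->3, L=6; C->plug->C->R->G->L->A->refl->C->L'->D->R'->E->plug->E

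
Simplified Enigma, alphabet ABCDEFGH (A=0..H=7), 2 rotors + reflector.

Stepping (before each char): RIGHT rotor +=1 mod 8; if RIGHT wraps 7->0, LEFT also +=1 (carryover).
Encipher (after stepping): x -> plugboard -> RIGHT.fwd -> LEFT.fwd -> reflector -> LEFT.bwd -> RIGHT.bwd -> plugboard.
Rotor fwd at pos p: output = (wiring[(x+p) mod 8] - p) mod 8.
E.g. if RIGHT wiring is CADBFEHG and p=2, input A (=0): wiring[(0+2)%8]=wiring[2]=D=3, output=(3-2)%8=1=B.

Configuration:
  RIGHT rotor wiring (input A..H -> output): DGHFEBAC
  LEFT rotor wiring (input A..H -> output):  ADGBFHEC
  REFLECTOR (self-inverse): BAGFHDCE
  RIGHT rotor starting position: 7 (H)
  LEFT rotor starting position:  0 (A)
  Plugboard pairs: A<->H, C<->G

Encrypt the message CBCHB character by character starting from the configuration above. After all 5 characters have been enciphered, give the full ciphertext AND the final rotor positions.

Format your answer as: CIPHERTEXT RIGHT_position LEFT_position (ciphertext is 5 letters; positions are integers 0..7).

Answer: EAHGA 4 1

Derivation:
Char 1 ('C'): step: R->0, L->1 (L advanced); C->plug->G->R->A->L->C->refl->G->L'->E->R'->E->plug->E
Char 2 ('B'): step: R->1, L=1; B->plug->B->R->G->L->B->refl->A->L'->C->R'->H->plug->A
Char 3 ('C'): step: R->2, L=1; C->plug->G->R->B->L->F->refl->D->L'->F->R'->A->plug->H
Char 4 ('H'): step: R->3, L=1; H->plug->A->R->C->L->A->refl->B->L'->G->R'->C->plug->G
Char 5 ('B'): step: R->4, L=1; B->plug->B->R->F->L->D->refl->F->L'->B->R'->H->plug->A
Final: ciphertext=EAHGA, RIGHT=4, LEFT=1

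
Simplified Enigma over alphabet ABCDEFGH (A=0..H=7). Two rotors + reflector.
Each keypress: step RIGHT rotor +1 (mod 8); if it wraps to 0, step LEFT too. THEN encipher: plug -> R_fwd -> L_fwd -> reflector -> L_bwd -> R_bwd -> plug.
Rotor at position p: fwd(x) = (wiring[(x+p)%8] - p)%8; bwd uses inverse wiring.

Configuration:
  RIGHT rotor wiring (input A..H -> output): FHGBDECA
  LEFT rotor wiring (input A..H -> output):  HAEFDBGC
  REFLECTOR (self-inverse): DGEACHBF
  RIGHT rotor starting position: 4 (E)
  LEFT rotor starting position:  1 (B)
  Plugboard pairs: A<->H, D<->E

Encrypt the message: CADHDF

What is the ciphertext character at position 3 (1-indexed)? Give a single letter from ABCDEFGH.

Char 1 ('C'): step: R->5, L=1; C->plug->C->R->D->L->C->refl->E->L'->C->R'->E->plug->D
Char 2 ('A'): step: R->6, L=1; A->plug->H->R->G->L->B->refl->G->L'->H->R'->C->plug->C
Char 3 ('D'): step: R->7, L=1; D->plug->E->R->C->L->E->refl->C->L'->D->R'->H->plug->A

A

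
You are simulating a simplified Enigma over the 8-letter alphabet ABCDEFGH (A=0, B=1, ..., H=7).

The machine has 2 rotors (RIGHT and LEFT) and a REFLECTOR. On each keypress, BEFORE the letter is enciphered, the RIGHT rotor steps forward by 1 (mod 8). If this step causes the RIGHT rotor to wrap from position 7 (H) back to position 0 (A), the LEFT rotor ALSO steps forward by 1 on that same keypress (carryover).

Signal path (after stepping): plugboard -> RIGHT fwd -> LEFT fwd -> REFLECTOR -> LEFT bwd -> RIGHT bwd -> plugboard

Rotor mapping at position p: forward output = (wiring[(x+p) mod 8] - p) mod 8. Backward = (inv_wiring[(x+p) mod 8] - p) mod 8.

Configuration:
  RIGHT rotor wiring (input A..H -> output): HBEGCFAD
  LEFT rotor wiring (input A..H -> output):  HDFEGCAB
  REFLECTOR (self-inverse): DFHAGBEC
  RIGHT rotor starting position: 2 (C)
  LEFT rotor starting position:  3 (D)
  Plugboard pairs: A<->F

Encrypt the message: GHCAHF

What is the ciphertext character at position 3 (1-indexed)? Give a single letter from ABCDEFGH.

Char 1 ('G'): step: R->3, L=3; G->plug->G->R->G->L->A->refl->D->L'->B->R'->H->plug->H
Char 2 ('H'): step: R->4, L=3; H->plug->H->R->C->L->H->refl->C->L'->H->R'->D->plug->D
Char 3 ('C'): step: R->5, L=3; C->plug->C->R->G->L->A->refl->D->L'->B->R'->G->plug->G

G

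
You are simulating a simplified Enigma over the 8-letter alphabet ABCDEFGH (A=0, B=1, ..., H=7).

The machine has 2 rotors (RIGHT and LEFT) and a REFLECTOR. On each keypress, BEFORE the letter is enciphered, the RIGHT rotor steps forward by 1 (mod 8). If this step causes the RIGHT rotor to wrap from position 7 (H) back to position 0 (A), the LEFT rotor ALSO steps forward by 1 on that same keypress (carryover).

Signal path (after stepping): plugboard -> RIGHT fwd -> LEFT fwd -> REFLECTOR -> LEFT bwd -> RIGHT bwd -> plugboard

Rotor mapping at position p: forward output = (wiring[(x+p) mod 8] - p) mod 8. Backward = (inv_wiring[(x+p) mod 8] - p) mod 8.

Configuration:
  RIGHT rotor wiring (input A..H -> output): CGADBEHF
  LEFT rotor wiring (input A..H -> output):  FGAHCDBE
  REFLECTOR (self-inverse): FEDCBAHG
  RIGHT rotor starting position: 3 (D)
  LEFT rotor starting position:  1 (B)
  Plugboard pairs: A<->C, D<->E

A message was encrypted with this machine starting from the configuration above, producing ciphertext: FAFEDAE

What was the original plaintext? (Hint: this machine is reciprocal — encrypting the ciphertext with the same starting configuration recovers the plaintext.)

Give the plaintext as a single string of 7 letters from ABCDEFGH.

Char 1 ('F'): step: R->4, L=1; F->plug->F->R->C->L->G->refl->H->L'->B->R'->D->plug->E
Char 2 ('A'): step: R->5, L=1; A->plug->C->R->A->L->F->refl->A->L'->F->R'->D->plug->E
Char 3 ('F'): step: R->6, L=1; F->plug->F->R->F->L->A->refl->F->L'->A->R'->D->plug->E
Char 4 ('E'): step: R->7, L=1; E->plug->D->R->B->L->H->refl->G->L'->C->R'->F->plug->F
Char 5 ('D'): step: R->0, L->2 (L advanced); D->plug->E->R->B->L->F->refl->A->L'->C->R'->A->plug->C
Char 6 ('A'): step: R->1, L=2; A->plug->C->R->C->L->A->refl->F->L'->B->R'->H->plug->H
Char 7 ('E'): step: R->2, L=2; E->plug->D->R->C->L->A->refl->F->L'->B->R'->B->plug->B

Answer: EEEFCHB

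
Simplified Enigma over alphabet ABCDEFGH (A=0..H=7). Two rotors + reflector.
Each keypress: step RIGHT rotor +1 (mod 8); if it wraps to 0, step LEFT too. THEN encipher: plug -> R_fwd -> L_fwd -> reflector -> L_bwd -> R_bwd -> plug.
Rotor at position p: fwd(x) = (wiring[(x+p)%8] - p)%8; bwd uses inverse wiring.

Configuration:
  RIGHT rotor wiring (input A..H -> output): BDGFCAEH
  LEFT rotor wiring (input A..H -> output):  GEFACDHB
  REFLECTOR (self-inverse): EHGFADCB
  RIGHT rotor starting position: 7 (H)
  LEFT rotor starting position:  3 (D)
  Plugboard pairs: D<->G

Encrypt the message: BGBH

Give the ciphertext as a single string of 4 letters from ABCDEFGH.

Char 1 ('B'): step: R->0, L->4 (L advanced); B->plug->B->R->D->L->F->refl->D->L'->C->R'->E->plug->E
Char 2 ('G'): step: R->1, L=4; G->plug->D->R->B->L->H->refl->B->L'->G->R'->G->plug->D
Char 3 ('B'): step: R->2, L=4; B->plug->B->R->D->L->F->refl->D->L'->C->R'->E->plug->E
Char 4 ('H'): step: R->3, L=4; H->plug->H->R->D->L->F->refl->D->L'->C->R'->A->plug->A

Answer: EDEA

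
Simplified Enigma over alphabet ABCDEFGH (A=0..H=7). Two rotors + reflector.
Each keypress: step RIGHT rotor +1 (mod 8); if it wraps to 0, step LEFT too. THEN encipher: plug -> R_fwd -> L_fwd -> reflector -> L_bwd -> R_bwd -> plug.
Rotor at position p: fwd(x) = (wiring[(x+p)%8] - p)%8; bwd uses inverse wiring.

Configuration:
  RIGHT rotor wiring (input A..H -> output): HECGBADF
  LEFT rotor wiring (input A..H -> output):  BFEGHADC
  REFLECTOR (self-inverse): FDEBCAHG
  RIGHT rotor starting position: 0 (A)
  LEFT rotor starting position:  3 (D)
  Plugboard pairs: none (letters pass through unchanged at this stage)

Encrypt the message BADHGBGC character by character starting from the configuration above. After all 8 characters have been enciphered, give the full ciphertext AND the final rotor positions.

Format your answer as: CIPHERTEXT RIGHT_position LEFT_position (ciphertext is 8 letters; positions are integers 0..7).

Answer: HCHEBFAG 0 4

Derivation:
Char 1 ('B'): step: R->1, L=3; B->plug->B->R->B->L->E->refl->C->L'->G->R'->H->plug->H
Char 2 ('A'): step: R->2, L=3; A->plug->A->R->A->L->D->refl->B->L'->H->R'->C->plug->C
Char 3 ('D'): step: R->3, L=3; D->plug->D->R->A->L->D->refl->B->L'->H->R'->H->plug->H
Char 4 ('H'): step: R->4, L=3; H->plug->H->R->C->L->F->refl->A->L'->D->R'->E->plug->E
Char 5 ('G'): step: R->5, L=3; G->plug->G->R->B->L->E->refl->C->L'->G->R'->B->plug->B
Char 6 ('B'): step: R->6, L=3; B->plug->B->R->H->L->B->refl->D->L'->A->R'->F->plug->F
Char 7 ('G'): step: R->7, L=3; G->plug->G->R->B->L->E->refl->C->L'->G->R'->A->plug->A
Char 8 ('C'): step: R->0, L->4 (L advanced); C->plug->C->R->C->L->H->refl->G->L'->D->R'->G->plug->G
Final: ciphertext=HCHEBFAG, RIGHT=0, LEFT=4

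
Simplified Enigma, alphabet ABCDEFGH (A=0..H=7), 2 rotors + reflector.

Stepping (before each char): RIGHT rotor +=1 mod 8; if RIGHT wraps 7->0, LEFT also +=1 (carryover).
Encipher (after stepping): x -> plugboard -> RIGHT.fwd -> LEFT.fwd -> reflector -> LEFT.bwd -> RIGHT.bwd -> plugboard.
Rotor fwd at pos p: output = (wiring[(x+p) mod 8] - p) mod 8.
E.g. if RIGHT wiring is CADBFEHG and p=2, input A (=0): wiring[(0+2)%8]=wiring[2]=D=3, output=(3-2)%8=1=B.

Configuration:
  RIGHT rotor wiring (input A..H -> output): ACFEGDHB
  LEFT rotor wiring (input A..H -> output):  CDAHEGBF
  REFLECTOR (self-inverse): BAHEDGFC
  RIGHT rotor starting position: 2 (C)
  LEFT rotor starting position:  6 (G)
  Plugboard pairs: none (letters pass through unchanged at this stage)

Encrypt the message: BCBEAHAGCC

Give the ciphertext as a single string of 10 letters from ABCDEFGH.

Answer: EFFHHBEFFE

Derivation:
Char 1 ('B'): step: R->3, L=6; B->plug->B->R->D->L->F->refl->G->L'->G->R'->E->plug->E
Char 2 ('C'): step: R->4, L=6; C->plug->C->R->D->L->F->refl->G->L'->G->R'->F->plug->F
Char 3 ('B'): step: R->5, L=6; B->plug->B->R->C->L->E->refl->D->L'->A->R'->F->plug->F
Char 4 ('E'): step: R->6, L=6; E->plug->E->R->H->L->A->refl->B->L'->F->R'->H->plug->H
Char 5 ('A'): step: R->7, L=6; A->plug->A->R->C->L->E->refl->D->L'->A->R'->H->plug->H
Char 6 ('H'): step: R->0, L->7 (L advanced); H->plug->H->R->B->L->D->refl->E->L'->C->R'->B->plug->B
Char 7 ('A'): step: R->1, L=7; A->plug->A->R->B->L->D->refl->E->L'->C->R'->E->plug->E
Char 8 ('G'): step: R->2, L=7; G->plug->G->R->G->L->H->refl->C->L'->H->R'->F->plug->F
Char 9 ('C'): step: R->3, L=7; C->plug->C->R->A->L->G->refl->F->L'->F->R'->F->plug->F
Char 10 ('C'): step: R->4, L=7; C->plug->C->R->D->L->B->refl->A->L'->E->R'->E->plug->E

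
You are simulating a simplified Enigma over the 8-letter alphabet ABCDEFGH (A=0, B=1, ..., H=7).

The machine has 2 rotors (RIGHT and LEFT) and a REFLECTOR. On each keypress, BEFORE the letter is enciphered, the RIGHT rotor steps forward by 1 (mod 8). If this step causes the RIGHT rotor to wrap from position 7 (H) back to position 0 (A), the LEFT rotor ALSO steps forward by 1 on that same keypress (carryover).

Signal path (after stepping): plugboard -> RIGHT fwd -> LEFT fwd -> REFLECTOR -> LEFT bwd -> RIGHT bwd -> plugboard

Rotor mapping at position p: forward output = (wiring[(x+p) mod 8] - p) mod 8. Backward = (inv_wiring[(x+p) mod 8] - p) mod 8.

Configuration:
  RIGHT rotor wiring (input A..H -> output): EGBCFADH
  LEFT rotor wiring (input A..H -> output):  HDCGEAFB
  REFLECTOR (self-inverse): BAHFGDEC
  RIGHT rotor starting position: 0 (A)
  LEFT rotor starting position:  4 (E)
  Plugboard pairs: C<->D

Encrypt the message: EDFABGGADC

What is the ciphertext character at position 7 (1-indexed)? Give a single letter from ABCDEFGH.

Char 1 ('E'): step: R->1, L=4; E->plug->E->R->H->L->C->refl->H->L'->F->R'->A->plug->A
Char 2 ('D'): step: R->2, L=4; D->plug->C->R->D->L->F->refl->D->L'->E->R'->H->plug->H
Char 3 ('F'): step: R->3, L=4; F->plug->F->R->B->L->E->refl->G->L'->G->R'->H->plug->H
Char 4 ('A'): step: R->4, L=4; A->plug->A->R->B->L->E->refl->G->L'->G->R'->H->plug->H
Char 5 ('B'): step: R->5, L=4; B->plug->B->R->G->L->G->refl->E->L'->B->R'->E->plug->E
Char 6 ('G'): step: R->6, L=4; G->plug->G->R->H->L->C->refl->H->L'->F->R'->A->plug->A
Char 7 ('G'): step: R->7, L=4; G->plug->G->R->B->L->E->refl->G->L'->G->R'->F->plug->F

F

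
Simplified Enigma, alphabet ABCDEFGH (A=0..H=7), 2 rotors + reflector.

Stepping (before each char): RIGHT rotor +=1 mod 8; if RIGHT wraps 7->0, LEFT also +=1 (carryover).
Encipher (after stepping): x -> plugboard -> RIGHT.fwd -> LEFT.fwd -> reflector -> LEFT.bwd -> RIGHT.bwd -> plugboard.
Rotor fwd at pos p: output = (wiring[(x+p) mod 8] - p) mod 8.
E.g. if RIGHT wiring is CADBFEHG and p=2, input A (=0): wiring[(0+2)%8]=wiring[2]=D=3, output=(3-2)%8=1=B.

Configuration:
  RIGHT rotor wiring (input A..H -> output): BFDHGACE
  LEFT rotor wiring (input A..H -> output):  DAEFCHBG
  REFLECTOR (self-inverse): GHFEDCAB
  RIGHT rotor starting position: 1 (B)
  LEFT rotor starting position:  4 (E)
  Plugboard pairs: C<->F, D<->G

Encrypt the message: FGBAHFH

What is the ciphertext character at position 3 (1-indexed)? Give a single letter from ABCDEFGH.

Char 1 ('F'): step: R->2, L=4; F->plug->C->R->E->L->H->refl->B->L'->H->R'->G->plug->D
Char 2 ('G'): step: R->3, L=4; G->plug->D->R->H->L->B->refl->H->L'->E->R'->A->plug->A
Char 3 ('B'): step: R->4, L=4; B->plug->B->R->E->L->H->refl->B->L'->H->R'->G->plug->D

D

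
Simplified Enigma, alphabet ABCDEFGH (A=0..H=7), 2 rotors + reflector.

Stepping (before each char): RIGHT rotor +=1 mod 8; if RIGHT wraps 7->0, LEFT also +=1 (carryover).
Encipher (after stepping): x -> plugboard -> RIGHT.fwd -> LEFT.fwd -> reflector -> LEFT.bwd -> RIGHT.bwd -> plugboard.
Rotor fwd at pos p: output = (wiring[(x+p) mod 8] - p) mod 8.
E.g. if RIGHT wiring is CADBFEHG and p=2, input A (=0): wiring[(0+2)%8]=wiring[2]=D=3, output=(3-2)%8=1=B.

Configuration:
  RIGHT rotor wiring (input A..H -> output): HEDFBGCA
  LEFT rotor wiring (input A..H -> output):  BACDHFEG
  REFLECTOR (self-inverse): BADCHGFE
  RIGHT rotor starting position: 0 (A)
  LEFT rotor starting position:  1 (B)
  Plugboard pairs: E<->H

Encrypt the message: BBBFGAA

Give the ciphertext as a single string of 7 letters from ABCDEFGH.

Char 1 ('B'): step: R->1, L=1; B->plug->B->R->C->L->C->refl->D->L'->F->R'->E->plug->H
Char 2 ('B'): step: R->2, L=1; B->plug->B->R->D->L->G->refl->F->L'->G->R'->F->plug->F
Char 3 ('B'): step: R->3, L=1; B->plug->B->R->G->L->F->refl->G->L'->D->R'->C->plug->C
Char 4 ('F'): step: R->4, L=1; F->plug->F->R->A->L->H->refl->E->L'->E->R'->D->plug->D
Char 5 ('G'): step: R->5, L=1; G->plug->G->R->A->L->H->refl->E->L'->E->R'->H->plug->E
Char 6 ('A'): step: R->6, L=1; A->plug->A->R->E->L->E->refl->H->L'->A->R'->H->plug->E
Char 7 ('A'): step: R->7, L=1; A->plug->A->R->B->L->B->refl->A->L'->H->R'->G->plug->G

Answer: HFCDEEG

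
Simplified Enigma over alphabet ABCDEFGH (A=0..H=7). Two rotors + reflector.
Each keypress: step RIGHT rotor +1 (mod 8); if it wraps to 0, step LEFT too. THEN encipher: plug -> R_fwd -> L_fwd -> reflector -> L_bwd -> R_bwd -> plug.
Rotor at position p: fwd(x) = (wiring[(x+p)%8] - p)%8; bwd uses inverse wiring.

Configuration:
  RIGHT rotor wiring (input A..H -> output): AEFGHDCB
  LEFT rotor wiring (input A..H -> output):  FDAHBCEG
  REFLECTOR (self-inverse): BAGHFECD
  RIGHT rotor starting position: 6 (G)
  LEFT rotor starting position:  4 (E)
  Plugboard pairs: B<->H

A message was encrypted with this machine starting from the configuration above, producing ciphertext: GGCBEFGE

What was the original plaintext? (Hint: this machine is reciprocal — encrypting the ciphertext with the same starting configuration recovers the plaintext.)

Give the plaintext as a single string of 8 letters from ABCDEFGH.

Char 1 ('G'): step: R->7, L=4; G->plug->G->R->E->L->B->refl->A->L'->C->R'->A->plug->A
Char 2 ('G'): step: R->0, L->5 (L advanced); G->plug->G->R->C->L->B->refl->A->L'->D->R'->F->plug->F
Char 3 ('C'): step: R->1, L=5; C->plug->C->R->F->L->D->refl->H->L'->B->R'->F->plug->F
Char 4 ('B'): step: R->2, L=5; B->plug->H->R->C->L->B->refl->A->L'->D->R'->A->plug->A
Char 5 ('E'): step: R->3, L=5; E->plug->E->R->G->L->C->refl->G->L'->E->R'->B->plug->H
Char 6 ('F'): step: R->4, L=5; F->plug->F->R->A->L->F->refl->E->L'->H->R'->B->plug->H
Char 7 ('G'): step: R->5, L=5; G->plug->G->R->B->L->H->refl->D->L'->F->R'->B->plug->H
Char 8 ('E'): step: R->6, L=5; E->plug->E->R->H->L->E->refl->F->L'->A->R'->F->plug->F

Answer: AFFAHHHF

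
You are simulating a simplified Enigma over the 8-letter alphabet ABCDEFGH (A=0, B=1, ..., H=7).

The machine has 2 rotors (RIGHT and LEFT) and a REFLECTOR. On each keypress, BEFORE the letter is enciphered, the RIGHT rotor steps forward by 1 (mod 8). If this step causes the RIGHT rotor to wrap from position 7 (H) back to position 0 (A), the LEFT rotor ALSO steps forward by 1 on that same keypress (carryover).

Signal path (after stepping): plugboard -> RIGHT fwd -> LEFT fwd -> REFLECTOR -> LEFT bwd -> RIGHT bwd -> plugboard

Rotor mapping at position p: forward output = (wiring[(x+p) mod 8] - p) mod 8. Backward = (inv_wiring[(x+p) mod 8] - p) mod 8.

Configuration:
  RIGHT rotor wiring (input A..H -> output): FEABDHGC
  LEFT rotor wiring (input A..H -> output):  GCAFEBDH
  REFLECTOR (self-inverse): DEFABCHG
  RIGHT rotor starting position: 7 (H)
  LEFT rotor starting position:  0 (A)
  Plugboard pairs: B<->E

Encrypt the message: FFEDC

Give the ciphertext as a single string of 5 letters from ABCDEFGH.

Char 1 ('F'): step: R->0, L->1 (L advanced); F->plug->F->R->H->L->F->refl->C->L'->F->R'->A->plug->A
Char 2 ('F'): step: R->1, L=1; F->plug->F->R->F->L->C->refl->F->L'->H->R'->B->plug->E
Char 3 ('E'): step: R->2, L=1; E->plug->B->R->H->L->F->refl->C->L'->F->R'->D->plug->D
Char 4 ('D'): step: R->3, L=1; D->plug->D->R->D->L->D->refl->A->L'->E->R'->C->plug->C
Char 5 ('C'): step: R->4, L=1; C->plug->C->R->C->L->E->refl->B->L'->A->R'->F->plug->F

Answer: AEDCF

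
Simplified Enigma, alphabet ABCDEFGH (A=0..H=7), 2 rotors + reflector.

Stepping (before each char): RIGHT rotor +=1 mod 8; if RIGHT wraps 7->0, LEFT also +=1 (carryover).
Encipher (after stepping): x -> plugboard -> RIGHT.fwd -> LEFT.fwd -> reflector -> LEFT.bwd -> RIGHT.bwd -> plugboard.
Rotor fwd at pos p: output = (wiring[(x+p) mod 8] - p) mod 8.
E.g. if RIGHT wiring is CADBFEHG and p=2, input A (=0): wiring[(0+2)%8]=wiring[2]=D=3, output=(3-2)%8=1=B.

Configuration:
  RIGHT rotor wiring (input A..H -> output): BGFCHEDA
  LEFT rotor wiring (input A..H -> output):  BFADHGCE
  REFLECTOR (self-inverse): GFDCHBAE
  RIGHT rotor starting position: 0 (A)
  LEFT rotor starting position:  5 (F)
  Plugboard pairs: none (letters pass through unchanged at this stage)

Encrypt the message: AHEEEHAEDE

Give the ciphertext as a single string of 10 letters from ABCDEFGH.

Answer: GFACFFFAAG

Derivation:
Char 1 ('A'): step: R->1, L=5; A->plug->A->R->F->L->D->refl->C->L'->H->R'->G->plug->G
Char 2 ('H'): step: R->2, L=5; H->plug->H->R->E->L->A->refl->G->L'->G->R'->F->plug->F
Char 3 ('E'): step: R->3, L=5; E->plug->E->R->F->L->D->refl->C->L'->H->R'->A->plug->A
Char 4 ('E'): step: R->4, L=5; E->plug->E->R->F->L->D->refl->C->L'->H->R'->C->plug->C
Char 5 ('E'): step: R->5, L=5; E->plug->E->R->B->L->F->refl->B->L'->A->R'->F->plug->F
Char 6 ('H'): step: R->6, L=5; H->plug->H->R->G->L->G->refl->A->L'->E->R'->F->plug->F
Char 7 ('A'): step: R->7, L=5; A->plug->A->R->B->L->F->refl->B->L'->A->R'->F->plug->F
Char 8 ('E'): step: R->0, L->6 (L advanced); E->plug->E->R->H->L->A->refl->G->L'->B->R'->A->plug->A
Char 9 ('D'): step: R->1, L=6; D->plug->D->R->G->L->B->refl->F->L'->F->R'->A->plug->A
Char 10 ('E'): step: R->2, L=6; E->plug->E->R->B->L->G->refl->A->L'->H->R'->G->plug->G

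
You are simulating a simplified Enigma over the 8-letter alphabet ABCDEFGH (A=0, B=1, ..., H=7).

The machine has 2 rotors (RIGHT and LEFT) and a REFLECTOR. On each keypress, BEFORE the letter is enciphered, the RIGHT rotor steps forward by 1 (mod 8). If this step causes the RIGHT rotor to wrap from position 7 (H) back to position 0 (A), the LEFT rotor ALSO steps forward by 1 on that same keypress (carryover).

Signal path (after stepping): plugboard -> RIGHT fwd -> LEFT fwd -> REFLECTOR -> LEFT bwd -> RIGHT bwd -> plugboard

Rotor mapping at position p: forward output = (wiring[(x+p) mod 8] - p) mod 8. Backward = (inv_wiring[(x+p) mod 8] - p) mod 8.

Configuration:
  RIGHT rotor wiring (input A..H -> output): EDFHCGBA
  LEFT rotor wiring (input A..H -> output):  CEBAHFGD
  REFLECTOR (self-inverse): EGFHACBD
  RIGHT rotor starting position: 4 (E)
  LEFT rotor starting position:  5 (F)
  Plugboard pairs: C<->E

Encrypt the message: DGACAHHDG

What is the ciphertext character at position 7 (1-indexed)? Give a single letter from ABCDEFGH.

Char 1 ('D'): step: R->5, L=5; D->plug->D->R->H->L->C->refl->F->L'->D->R'->C->plug->E
Char 2 ('G'): step: R->6, L=5; G->plug->G->R->E->L->H->refl->D->L'->G->R'->C->plug->E
Char 3 ('A'): step: R->7, L=5; A->plug->A->R->B->L->B->refl->G->L'->C->R'->H->plug->H
Char 4 ('C'): step: R->0, L->6 (L advanced); C->plug->E->R->C->L->E->refl->A->L'->A->R'->H->plug->H
Char 5 ('A'): step: R->1, L=6; A->plug->A->R->C->L->E->refl->A->L'->A->R'->F->plug->F
Char 6 ('H'): step: R->2, L=6; H->plug->H->R->B->L->F->refl->C->L'->F->R'->B->plug->B
Char 7 ('H'): step: R->3, L=6; H->plug->H->R->C->L->E->refl->A->L'->A->R'->G->plug->G

G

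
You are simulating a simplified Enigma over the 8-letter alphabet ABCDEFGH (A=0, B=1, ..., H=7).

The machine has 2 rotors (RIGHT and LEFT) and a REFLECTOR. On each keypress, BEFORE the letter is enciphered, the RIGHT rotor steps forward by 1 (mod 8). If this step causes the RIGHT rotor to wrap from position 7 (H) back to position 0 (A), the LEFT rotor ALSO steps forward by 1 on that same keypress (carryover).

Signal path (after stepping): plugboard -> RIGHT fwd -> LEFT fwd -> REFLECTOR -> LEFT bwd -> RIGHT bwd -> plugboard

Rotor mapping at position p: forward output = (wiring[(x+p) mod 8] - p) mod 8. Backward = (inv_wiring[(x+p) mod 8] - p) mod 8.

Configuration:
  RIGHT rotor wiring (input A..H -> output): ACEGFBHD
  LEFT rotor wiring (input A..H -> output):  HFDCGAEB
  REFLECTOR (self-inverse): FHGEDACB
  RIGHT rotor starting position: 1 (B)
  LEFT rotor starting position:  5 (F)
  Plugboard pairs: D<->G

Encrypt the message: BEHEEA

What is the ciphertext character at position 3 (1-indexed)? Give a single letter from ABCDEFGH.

Char 1 ('B'): step: R->2, L=5; B->plug->B->R->E->L->A->refl->F->L'->G->R'->G->plug->D
Char 2 ('E'): step: R->3, L=5; E->plug->E->R->A->L->D->refl->E->L'->C->R'->B->plug->B
Char 3 ('H'): step: R->4, L=5; H->plug->H->R->C->L->E->refl->D->L'->A->R'->G->plug->D

D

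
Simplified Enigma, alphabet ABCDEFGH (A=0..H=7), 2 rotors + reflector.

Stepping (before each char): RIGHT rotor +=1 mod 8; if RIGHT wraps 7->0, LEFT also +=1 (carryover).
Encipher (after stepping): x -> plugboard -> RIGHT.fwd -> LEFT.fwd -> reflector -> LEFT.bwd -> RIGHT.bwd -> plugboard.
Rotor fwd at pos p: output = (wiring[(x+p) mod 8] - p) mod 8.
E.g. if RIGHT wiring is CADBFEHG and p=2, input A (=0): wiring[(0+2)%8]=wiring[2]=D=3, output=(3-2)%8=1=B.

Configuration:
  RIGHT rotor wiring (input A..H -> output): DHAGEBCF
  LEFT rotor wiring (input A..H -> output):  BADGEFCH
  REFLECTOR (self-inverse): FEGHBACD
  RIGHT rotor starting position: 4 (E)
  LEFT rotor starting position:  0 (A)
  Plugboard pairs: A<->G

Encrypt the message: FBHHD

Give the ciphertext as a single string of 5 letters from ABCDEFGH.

Answer: DEGEE

Derivation:
Char 1 ('F'): step: R->5, L=0; F->plug->F->R->D->L->G->refl->C->L'->G->R'->D->plug->D
Char 2 ('B'): step: R->6, L=0; B->plug->B->R->H->L->H->refl->D->L'->C->R'->E->plug->E
Char 3 ('H'): step: R->7, L=0; H->plug->H->R->D->L->G->refl->C->L'->G->R'->A->plug->G
Char 4 ('H'): step: R->0, L->1 (L advanced); H->plug->H->R->F->L->B->refl->E->L'->E->R'->E->plug->E
Char 5 ('D'): step: R->1, L=1; D->plug->D->R->D->L->D->refl->H->L'->A->R'->E->plug->E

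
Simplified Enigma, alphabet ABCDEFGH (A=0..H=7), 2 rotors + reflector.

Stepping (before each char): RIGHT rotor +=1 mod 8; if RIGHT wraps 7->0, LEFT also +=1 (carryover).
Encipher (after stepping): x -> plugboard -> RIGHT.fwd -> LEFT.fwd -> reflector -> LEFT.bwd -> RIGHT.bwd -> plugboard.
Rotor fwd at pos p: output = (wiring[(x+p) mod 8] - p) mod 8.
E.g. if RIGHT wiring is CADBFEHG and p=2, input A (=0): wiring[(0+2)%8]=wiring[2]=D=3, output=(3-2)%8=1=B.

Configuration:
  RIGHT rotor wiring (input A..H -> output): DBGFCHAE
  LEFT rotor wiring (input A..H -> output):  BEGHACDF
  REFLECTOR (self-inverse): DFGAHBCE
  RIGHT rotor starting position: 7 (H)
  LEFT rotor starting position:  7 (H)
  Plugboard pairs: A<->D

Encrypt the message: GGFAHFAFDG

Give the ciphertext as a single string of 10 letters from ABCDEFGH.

Answer: FAADBBHHCE

Derivation:
Char 1 ('G'): step: R->0, L->0 (L advanced); G->plug->G->R->A->L->B->refl->F->L'->H->R'->F->plug->F
Char 2 ('G'): step: R->1, L=0; G->plug->G->R->D->L->H->refl->E->L'->B->R'->D->plug->A
Char 3 ('F'): step: R->2, L=0; F->plug->F->R->C->L->G->refl->C->L'->F->R'->D->plug->A
Char 4 ('A'): step: R->3, L=0; A->plug->D->R->F->L->C->refl->G->L'->C->R'->A->plug->D
Char 5 ('H'): step: R->4, L=0; H->plug->H->R->B->L->E->refl->H->L'->D->R'->B->plug->B
Char 6 ('F'): step: R->5, L=0; F->plug->F->R->B->L->E->refl->H->L'->D->R'->B->plug->B
Char 7 ('A'): step: R->6, L=0; A->plug->D->R->D->L->H->refl->E->L'->B->R'->H->plug->H
Char 8 ('F'): step: R->7, L=0; F->plug->F->R->D->L->H->refl->E->L'->B->R'->H->plug->H
Char 9 ('D'): step: R->0, L->1 (L advanced); D->plug->A->R->D->L->H->refl->E->L'->G->R'->C->plug->C
Char 10 ('G'): step: R->1, L=1; G->plug->G->R->D->L->H->refl->E->L'->G->R'->E->plug->E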